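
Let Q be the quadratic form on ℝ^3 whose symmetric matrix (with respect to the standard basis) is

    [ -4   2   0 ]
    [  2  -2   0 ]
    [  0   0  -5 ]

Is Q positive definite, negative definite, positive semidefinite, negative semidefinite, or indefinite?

Leading principal minors: Δ_1 = -4, Δ_2 = 4, Δ_3 = -20.
The signs alternate starting with Δ_1 < 0, so by Sylvester's criterion Q is negative definite.

negative definite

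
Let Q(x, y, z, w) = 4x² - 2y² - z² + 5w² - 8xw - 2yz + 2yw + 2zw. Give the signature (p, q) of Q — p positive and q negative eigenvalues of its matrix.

The symmetric matrix is A = [[4, 0, 0, -4], [0, -2, -1, 1], [0, -1, -1, 1], [-4, 1, 1, 5]].
Row-reducing A symmetrically gives the diagonal entries 4, -2, -1/2, 2.
So there are 2 positive, 2 negative pivots.

(2, 2)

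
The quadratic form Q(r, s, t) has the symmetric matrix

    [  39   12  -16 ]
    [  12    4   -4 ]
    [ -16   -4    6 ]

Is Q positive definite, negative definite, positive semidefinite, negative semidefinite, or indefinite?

Row-reducing A symmetrically gives the diagonal entries 39, 4/13, -10/3.
Counting signs: 2 positive, 1 negative.
Hence Q is indefinite.

indefinite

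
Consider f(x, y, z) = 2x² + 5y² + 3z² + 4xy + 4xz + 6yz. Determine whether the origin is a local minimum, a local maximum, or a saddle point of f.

local minimum

The Hessian at the origin is H = [[4, 4, 4], [4, 10, 6], [4, 6, 6]].
An LDLᵀ factorisation of H has diagonal entries 4, 6, 4/3.
Counting signs: 3 positive.
H is positive definite, so the origin is a strict local minimum.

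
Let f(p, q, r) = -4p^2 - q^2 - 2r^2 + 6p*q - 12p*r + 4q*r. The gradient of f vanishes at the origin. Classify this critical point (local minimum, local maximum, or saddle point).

saddle point

The Hessian at the origin is H = [[-8, 6, -12], [6, -2, 4], [-12, 4, -4]].
Row-reducing H symmetrically gives the diagonal entries -8, 5/2, 4.
Counting signs: 2 positive, 1 negative.
H is indefinite, so the origin is a saddle point.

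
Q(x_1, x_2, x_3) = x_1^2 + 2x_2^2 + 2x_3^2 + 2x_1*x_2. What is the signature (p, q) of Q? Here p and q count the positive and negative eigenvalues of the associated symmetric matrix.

The associated matrix is A = [[1, 1, 0], [1, 2, 0], [0, 0, 2]].
Row-reducing A symmetrically gives the diagonal entries 1, 1, 2.
That gives 3 positive pivots.

(3, 0)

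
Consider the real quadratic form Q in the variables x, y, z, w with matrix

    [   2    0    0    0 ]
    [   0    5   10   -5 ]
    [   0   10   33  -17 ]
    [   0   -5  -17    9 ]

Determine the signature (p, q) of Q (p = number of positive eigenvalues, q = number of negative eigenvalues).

Symmetric row and column elimination reduces A to a congruent diagonal form with pivots 2, 5, 13, 3/13.
That gives 4 positive pivots.

(4, 0)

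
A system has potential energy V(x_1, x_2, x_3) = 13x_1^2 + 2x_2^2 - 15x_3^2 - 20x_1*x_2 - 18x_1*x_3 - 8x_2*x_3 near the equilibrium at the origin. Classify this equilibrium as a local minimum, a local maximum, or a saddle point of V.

saddle point

The Hessian at the origin is H = [[26, -20, -18], [-20, 4, -8], [-18, -8, -30]].
An LDLᵀ factorisation of H has diagonal entries 26, -148/13, -20/37.
That gives 1 positive, 2 negative pivots.
H is indefinite, so the origin is a saddle point.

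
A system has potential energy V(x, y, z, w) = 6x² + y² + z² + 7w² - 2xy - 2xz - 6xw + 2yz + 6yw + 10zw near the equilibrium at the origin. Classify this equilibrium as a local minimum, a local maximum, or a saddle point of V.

The Hessian at the origin is H = [[12, -2, -2, -6], [-2, 2, 2, 6], [-2, 2, 2, 10], [-6, 6, 10, 14]].
H is indefinite, so the origin is a saddle point.

saddle point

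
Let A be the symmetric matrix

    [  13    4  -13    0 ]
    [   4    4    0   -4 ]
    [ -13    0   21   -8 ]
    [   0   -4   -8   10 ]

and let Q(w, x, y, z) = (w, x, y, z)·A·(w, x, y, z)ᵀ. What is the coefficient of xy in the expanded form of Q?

0

The coefficient of xy is A[2,3] + A[3,2] = 2·0 = 0.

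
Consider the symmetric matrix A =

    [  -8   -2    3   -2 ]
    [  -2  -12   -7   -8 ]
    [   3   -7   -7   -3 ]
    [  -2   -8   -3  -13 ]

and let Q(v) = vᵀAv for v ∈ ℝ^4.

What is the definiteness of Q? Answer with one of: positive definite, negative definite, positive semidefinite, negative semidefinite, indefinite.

Leading principal minors: Δ_1 = -8, Δ_2 = 92, Δ_3 = -60, Δ_4 = 300.
The signs alternate starting with Δ_1 < 0, so by Sylvester's criterion Q is negative definite.

negative definite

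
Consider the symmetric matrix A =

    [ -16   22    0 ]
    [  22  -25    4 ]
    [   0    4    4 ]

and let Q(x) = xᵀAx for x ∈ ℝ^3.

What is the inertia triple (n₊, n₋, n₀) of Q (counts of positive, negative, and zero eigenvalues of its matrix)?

(2, 1, 0)

Symmetric row and column elimination reduces A to a congruent diagonal form with pivots -16, 21/4, 20/21.
So there are 2 positive, 1 negative pivots.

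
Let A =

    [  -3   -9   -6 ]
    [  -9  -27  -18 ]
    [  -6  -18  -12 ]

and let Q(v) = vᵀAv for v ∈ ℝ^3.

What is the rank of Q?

1

Congruent diagonalization of A (simultaneous row and column reduction) yields pivots -3, 0, 0.
Counting signs: 1 negative, 2 zero.
The rank is the number of nonzero pivots: 1.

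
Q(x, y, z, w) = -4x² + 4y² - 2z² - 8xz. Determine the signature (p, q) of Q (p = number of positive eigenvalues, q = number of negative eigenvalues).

(2, 1)

Write A = [[-4, 0, -4, 0], [0, 4, 0, 0], [-4, 0, -2, 0], [0, 0, 0, 0]].
Symmetric row and column elimination reduces A to a congruent diagonal form with pivots -4, 4, 2, 0.
So there are 2 positive, 1 negative, 1 zero pivots.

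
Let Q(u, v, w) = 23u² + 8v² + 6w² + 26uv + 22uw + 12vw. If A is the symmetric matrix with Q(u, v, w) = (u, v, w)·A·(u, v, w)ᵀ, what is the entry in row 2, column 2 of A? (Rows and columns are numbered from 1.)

The coefficient of v² in Q is 8, and that is exactly A[2,2].

8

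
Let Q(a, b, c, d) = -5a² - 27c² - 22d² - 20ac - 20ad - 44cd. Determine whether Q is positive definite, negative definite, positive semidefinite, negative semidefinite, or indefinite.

The associated matrix is A = [[-5, 0, -10, -10], [0, 0, 0, 0], [-10, 0, -27, -22], [-10, 0, -22, -22]].
Symmetric row and column elimination reduces A to a congruent diagonal form with pivots -5, 0, -7, -10/7.
That gives 3 negative, 1 zero pivots.
Hence Q is negative semidefinite.

negative semidefinite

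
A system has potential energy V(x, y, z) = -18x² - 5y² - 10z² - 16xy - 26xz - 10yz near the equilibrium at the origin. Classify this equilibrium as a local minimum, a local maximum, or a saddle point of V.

local maximum

The Hessian at the origin is H = [[-36, -16, -26], [-16, -10, -10], [-26, -10, -20]].
Congruent diagonalization of H (simultaneous row and column reduction) yields pivots -36, -26/9, -5/13.
So there are 3 negative pivots.
H is negative definite, so the origin is a strict local maximum.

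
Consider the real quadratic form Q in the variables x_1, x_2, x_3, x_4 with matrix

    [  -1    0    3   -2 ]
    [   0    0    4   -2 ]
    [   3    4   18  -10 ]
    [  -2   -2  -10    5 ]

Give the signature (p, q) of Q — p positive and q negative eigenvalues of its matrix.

By Sylvester's law of inertia any congruent diagonalization of A has 1 positive, 3 negative and 0 zero entries.

(1, 3)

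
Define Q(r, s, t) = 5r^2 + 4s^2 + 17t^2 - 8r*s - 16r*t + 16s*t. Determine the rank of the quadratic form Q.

3

The associated matrix is A = [[5, -4, -8], [-4, 4, 8], [-8, 8, 17]].
Row-reducing A symmetrically gives the diagonal entries 5, 4/5, 1.
That gives 3 positive pivots.
The rank is the number of nonzero pivots: 3.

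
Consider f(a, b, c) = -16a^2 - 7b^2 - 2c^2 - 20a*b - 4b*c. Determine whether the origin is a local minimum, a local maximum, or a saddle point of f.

The Hessian at the origin is H = [[-32, -20, 0], [-20, -14, -4], [0, -4, -4]].
Row-reducing H symmetrically gives the diagonal entries -32, -3/2, 20/3.
That gives 1 positive, 2 negative pivots.
H is indefinite, so the origin is a saddle point.

saddle point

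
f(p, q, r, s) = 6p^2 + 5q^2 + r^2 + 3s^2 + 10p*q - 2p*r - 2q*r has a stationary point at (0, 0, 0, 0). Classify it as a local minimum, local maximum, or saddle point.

local minimum

The Hessian at the origin is H = [[12, 10, -2, 0], [10, 10, -2, 0], [-2, -2, 2, 0], [0, 0, 0, 6]].
Congruent diagonalization of H (simultaneous row and column reduction) yields pivots 12, 5/3, 8/5, 6.
Counting signs: 4 positive.
H is positive definite, so the origin is a strict local minimum.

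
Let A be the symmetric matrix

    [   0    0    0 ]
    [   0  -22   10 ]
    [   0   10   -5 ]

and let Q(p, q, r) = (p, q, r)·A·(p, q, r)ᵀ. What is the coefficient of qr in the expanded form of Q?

20

The coefficient of qr is A[2,3] + A[3,2] = 2·10 = 20.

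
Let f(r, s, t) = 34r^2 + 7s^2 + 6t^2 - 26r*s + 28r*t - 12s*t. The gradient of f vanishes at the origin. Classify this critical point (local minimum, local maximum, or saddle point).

The Hessian at the origin is H = [[68, -26, 28], [-26, 14, -12], [28, -12, 12]].
Applying the same elementary operations to the rows and columns of H produces a congruent diagonal matrix with entries 68, 69/17, 4/69.
Counting signs: 3 positive.
H is positive definite, so the origin is a strict local minimum.

local minimum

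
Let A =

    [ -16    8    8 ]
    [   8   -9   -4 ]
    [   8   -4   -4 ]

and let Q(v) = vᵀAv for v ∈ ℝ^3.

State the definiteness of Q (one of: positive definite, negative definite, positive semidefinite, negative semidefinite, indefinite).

negative semidefinite

Row-reducing A symmetrically gives the diagonal entries -16, -5, 0.
Counting signs: 2 negative, 1 zero.
Hence Q is negative semidefinite.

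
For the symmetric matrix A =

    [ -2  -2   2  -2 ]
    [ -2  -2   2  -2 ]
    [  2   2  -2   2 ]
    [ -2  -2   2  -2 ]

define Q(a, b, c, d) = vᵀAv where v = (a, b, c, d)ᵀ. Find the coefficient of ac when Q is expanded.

4

The coefficient of ac is A[1,3] + A[3,1] = 2·2 = 4.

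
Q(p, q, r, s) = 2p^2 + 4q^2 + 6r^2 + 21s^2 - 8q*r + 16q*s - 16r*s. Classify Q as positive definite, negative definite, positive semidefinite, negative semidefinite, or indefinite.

positive definite

The symmetric matrix of Q is A = [[2, 0, 0, 0], [0, 4, -4, 8], [0, -4, 6, -8], [0, 8, -8, 21]].
Leading principal minors: Δ_1 = 2, Δ_2 = 8, Δ_3 = 16, Δ_4 = 80.
All leading principal minors are positive, so by Sylvester's criterion Q is positive definite.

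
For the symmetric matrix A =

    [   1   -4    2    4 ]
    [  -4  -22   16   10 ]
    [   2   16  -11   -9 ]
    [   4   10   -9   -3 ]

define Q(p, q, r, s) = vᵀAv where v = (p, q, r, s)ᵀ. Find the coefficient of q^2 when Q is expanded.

The coefficient of q^2 is the diagonal entry A[2,2] = -22.

-22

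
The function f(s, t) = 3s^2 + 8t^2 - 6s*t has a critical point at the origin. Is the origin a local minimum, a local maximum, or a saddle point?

The Hessian at the origin is H = [[6, -6], [-6, 16]].
det H = 6·16 − (-6)² = 60 > 0 and H[1,1] = 6 > 0, so H is positive definite.
Therefore the origin is a local minimum.

local minimum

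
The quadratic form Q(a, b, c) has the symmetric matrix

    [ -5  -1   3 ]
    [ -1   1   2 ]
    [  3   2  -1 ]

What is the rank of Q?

3

Symmetric row and column elimination reduces A to a congruent diagonal form with pivots -5, 6/5, -5/6.
That gives 1 positive, 2 negative pivots.
The rank is the number of nonzero pivots: 3.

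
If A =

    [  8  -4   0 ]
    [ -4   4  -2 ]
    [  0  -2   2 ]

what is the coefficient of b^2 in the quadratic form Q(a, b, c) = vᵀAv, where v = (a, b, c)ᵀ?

The coefficient of b^2 is the diagonal entry A[2,2] = 4.

4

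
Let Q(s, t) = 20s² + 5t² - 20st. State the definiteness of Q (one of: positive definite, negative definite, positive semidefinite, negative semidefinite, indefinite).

positive semidefinite

The symmetric matrix of Q is [[20, -10], [-10, 5]].
For the 2×2 matrix [[20, -10], [-10, 5]]: det = 20·5 − (-10)² = 0, trace = 25.
det = 0 so one eigenvalue is zero; the form is semidefinite with the sign of the trace.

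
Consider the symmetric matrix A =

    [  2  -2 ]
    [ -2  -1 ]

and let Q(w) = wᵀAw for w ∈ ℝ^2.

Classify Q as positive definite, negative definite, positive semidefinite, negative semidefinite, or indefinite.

indefinite

For the 2×2 matrix [[2, -2], [-2, -1]]: det = 2·-1 − (-2)² = -6, trace = 1.
det < 0 so the eigenvalues have opposite signs; the form is indefinite.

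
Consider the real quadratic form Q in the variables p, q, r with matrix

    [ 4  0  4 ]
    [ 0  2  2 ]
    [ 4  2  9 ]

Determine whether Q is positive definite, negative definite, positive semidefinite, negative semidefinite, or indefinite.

positive definite

Symmetric row and column elimination reduces A to a congruent diagonal form with pivots 4, 2, 3.
Counting signs: 3 positive.
Hence Q is positive definite.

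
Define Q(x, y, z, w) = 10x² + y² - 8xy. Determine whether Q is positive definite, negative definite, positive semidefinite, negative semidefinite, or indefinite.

The symmetric matrix is A = [[10, -4, 0, 0], [-4, 1, 0, 0], [0, 0, 0, 0], [0, 0, 0, 0]].
Row-reducing A symmetrically gives the diagonal entries 10, -3/5, 0, 0.
So there are 1 positive, 1 negative, 2 zero pivots.
Hence Q is indefinite.

indefinite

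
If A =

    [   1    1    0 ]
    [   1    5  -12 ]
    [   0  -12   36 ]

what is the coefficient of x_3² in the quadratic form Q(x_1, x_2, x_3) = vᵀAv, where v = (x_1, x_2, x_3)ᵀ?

The coefficient of x_3² is the diagonal entry A[3,3] = 36.

36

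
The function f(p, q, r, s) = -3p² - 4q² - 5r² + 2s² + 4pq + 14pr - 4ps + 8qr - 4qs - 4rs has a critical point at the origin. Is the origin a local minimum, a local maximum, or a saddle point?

saddle point

The Hessian at the origin is H = [[-6, 4, 14, -4], [4, -8, 8, -4], [14, 8, -10, -4], [-4, -4, -4, 4]].
Applying the same elementary operations to the rows and columns of H produces a congruent diagonal matrix with entries -6, -16/3, 79, -40/79.
So there are 1 positive, 3 negative pivots.
H is indefinite, so the origin is a saddle point.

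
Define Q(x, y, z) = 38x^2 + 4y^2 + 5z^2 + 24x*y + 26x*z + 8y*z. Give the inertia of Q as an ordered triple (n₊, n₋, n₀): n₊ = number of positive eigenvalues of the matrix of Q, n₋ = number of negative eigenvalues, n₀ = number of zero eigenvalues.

The associated matrix is A = [[38, 12, 13], [12, 4, 4], [13, 4, 5]].
Congruent diagonalization of A (simultaneous row and column reduction) yields pivots 38, 4/19, 1/2.
Counting signs: 3 positive.

(3, 0, 0)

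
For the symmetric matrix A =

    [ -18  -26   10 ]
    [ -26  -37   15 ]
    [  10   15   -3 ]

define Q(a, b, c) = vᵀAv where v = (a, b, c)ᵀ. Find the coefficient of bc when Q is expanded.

30

The coefficient of bc is A[2,3] + A[3,2] = 2·15 = 30.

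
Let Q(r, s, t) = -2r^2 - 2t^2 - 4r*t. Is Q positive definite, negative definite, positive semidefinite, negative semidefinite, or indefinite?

negative semidefinite

Write A = [[-2, 0, -2], [0, 0, 0], [-2, 0, -2]].
Congruent diagonalization of A (simultaneous row and column reduction) yields pivots -2, 0, 0.
Counting signs: 1 negative, 2 zero.
Hence Q is negative semidefinite.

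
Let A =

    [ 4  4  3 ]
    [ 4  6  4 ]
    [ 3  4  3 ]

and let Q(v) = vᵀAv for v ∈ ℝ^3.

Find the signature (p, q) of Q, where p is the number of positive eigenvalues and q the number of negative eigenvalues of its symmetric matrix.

Row-reducing A symmetrically gives the diagonal entries 4, 2, 1/4.
That gives 3 positive pivots.

(3, 0)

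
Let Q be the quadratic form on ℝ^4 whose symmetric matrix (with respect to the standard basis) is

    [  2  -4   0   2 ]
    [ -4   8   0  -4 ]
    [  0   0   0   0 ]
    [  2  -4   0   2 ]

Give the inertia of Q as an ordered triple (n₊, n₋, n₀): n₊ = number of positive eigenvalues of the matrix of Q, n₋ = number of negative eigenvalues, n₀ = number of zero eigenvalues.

(1, 0, 3)

Applying the same elementary operations to the rows and columns of A produces a congruent diagonal matrix with entries 2, 0, 0, 0.
That gives 1 positive, 3 zero pivots.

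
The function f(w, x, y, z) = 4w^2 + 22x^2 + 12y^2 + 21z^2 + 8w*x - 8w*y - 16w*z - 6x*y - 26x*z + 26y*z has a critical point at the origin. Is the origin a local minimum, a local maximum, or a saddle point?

local minimum

The Hessian at the origin is H = [[8, 8, -8, -16], [8, 44, -6, -26], [-8, -6, 24, 26], [-16, -26, 26, 42]].
Symmetric row and column elimination reduces H to a congruent diagonal form with pivots 8, 36, 143/9, 30/143.
That gives 4 positive pivots.
H is positive definite, so the origin is a strict local minimum.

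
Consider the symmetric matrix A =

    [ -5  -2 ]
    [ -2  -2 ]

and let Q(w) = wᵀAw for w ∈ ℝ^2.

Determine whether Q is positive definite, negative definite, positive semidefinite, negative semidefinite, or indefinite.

negative definite

For the 2×2 matrix [[-5, -2], [-2, -2]]: det = -5·-2 − (-2)² = 6, trace = -7.
det > 0 so both eigenvalues share the sign of the trace; trace = -7 < 0 ⇒ both negative.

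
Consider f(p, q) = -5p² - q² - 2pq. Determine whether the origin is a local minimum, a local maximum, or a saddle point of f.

The Hessian at the origin is H = [[-10, -2], [-2, -2]].
det H = -10·-2 − (-2)² = 16 > 0 and H[1,1] = -10 < 0, so H is negative definite.
Therefore the origin is a local maximum.

local maximum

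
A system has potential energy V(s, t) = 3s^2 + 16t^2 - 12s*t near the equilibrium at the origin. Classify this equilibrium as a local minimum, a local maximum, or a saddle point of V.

local minimum

The Hessian at the origin is H = [[6, -12], [-12, 32]].
det H = 6·32 − (-12)² = 48 > 0 and H[1,1] = 6 > 0, so H is positive definite.
Therefore the origin is a local minimum.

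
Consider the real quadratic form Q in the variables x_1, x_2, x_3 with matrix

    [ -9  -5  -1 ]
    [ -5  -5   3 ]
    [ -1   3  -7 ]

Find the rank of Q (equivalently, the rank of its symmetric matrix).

3

Symmetric row and column elimination reduces A to a congruent diagonal form with pivots -9, -20/9, -6/5.
That gives 3 negative pivots.
The rank is the number of nonzero pivots: 3.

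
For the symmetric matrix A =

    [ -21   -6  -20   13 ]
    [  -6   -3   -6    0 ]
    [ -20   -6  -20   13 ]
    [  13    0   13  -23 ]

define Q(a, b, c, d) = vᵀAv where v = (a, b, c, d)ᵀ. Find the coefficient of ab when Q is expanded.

-12

The coefficient of ab is A[1,2] + A[2,1] = 2·(-6) = -12.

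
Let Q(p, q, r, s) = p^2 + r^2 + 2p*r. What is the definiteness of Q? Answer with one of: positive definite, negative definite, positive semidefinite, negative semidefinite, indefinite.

positive semidefinite

The symmetric matrix is A = [[1, 0, 1, 0], [0, 0, 0, 0], [1, 0, 1, 0], [0, 0, 0, 0]].
Applying the same elementary operations to the rows and columns of A produces a congruent diagonal matrix with entries 1, 0, 0, 0.
Counting signs: 1 positive, 3 zero.
Hence Q is positive semidefinite.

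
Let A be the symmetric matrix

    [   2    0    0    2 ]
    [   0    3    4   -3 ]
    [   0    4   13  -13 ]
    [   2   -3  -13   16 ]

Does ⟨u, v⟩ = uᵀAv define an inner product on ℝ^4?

Leading principal minors: Δ_1 = 2, Δ_2 = 6, Δ_3 = 46, Δ_4 = 20.
All leading principal minors are positive, so by Sylvester's criterion Q is positive definite.
⟨·,·⟩ is an inner product exactly when A is positive definite.

yes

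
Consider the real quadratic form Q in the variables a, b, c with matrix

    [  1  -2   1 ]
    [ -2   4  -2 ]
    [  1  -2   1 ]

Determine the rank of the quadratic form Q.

Symmetric row and column elimination reduces A to a congruent diagonal form with pivots 1, 0, 0.
That gives 1 positive, 2 zero pivots.
The rank is the number of nonzero pivots: 1.

1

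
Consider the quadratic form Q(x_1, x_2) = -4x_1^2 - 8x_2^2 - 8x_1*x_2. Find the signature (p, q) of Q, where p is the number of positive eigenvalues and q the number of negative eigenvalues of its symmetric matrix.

(0, 2)

Write A = [[-4, -4], [-4, -8]].
An LDLᵀ factorisation of A has diagonal entries -4, -4.
So there are 2 negative pivots.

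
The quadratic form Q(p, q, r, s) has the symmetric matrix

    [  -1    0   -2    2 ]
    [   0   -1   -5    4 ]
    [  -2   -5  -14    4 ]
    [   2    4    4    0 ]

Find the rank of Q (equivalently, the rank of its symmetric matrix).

Row-reducing A symmetrically gives the diagonal entries -1, -1, 15, -20/3.
That gives 1 positive, 3 negative pivots.
The rank is the number of nonzero pivots: 4.

4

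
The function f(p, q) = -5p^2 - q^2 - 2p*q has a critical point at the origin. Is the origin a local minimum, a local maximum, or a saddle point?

The Hessian at the origin is H = [[-10, -2], [-2, -2]].
det H = -10·-2 − (-2)² = 16 > 0 and H[1,1] = -10 < 0, so H is negative definite.
Therefore the origin is a local maximum.

local maximum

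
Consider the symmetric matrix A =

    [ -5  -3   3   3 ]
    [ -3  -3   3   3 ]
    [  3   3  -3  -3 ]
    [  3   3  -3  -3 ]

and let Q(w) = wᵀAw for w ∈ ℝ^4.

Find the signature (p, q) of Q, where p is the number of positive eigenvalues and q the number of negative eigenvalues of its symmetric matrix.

(0, 2)

Applying the same elementary operations to the rows and columns of A produces a congruent diagonal matrix with entries -5, -6/5, 0, 0.
That gives 2 negative, 2 zero pivots.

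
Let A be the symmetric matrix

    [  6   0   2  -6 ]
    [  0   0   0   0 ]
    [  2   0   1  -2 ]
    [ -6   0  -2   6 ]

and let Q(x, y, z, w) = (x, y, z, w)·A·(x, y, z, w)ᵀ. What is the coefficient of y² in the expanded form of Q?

The coefficient of y² is the diagonal entry A[2,2] = 0.

0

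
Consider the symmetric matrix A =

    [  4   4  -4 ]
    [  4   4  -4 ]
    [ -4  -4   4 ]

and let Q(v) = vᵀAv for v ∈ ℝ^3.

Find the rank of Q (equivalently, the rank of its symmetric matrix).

Row-reducing A symmetrically gives the diagonal entries 4, 0, 0.
That gives 1 positive, 2 zero pivots.
The rank is the number of nonzero pivots: 1.

1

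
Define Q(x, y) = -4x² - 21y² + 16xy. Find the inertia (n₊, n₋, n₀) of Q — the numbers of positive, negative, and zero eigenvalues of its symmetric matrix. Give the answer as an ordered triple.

Write A = [[-4, 8], [8, -21]].
An LDLᵀ factorisation of A has diagonal entries -4, -5.
Counting signs: 2 negative.

(0, 2, 0)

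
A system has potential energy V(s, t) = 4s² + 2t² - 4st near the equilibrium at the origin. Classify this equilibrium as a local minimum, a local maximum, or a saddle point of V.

The Hessian at the origin is H = [[8, -4], [-4, 4]].
det H = 8·4 − (-4)² = 16 > 0 and H[1,1] = 8 > 0, so H is positive definite.
Therefore the origin is a local minimum.

local minimum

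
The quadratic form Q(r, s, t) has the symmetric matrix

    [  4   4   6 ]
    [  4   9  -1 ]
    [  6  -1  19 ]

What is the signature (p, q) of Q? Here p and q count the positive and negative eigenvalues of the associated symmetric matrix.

Row-reducing A symmetrically gives the diagonal entries 4, 5, 1/5.
So there are 3 positive pivots.

(3, 0)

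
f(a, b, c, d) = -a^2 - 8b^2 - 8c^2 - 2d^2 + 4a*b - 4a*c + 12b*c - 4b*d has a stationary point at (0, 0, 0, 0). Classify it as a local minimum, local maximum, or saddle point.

The Hessian at the origin is H = [[-2, 4, -4, 0], [4, -16, 12, -4], [-4, 12, -16, 0], [0, -4, 0, -4]].
Congruent diagonalization of H (simultaneous row and column reduction) yields pivots -2, -8, -6, -4/3.
So there are 4 negative pivots.
H is negative definite, so the origin is a strict local maximum.

local maximum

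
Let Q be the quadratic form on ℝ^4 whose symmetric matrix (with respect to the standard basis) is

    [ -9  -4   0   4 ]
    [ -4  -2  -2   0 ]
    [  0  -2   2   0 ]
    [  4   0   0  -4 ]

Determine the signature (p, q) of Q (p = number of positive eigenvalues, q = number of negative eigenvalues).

(1, 3)

Row-reducing A symmetrically gives the diagonal entries -9, -2/9, 20, -4/5.
Counting signs: 1 positive, 3 negative.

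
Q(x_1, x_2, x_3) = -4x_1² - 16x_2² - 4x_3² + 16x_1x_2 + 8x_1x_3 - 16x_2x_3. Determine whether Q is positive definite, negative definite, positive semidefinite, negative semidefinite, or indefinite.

The symmetric matrix is A = [[-4, 8, 4], [8, -16, -8], [4, -8, -4]].
Congruent diagonalization of A (simultaneous row and column reduction) yields pivots -4, 0, 0.
So there are 1 negative, 2 zero pivots.
Hence Q is negative semidefinite.

negative semidefinite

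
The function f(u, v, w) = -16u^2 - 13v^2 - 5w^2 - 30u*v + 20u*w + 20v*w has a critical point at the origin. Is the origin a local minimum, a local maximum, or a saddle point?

saddle point

The Hessian at the origin is H = [[-32, -30, 20], [-30, -26, 20], [20, 20, -10]].
Applying the same elementary operations to the rows and columns of H produces a congruent diagonal matrix with entries -32, 17/8, 30/17.
That gives 2 positive, 1 negative pivots.
H is indefinite, so the origin is a saddle point.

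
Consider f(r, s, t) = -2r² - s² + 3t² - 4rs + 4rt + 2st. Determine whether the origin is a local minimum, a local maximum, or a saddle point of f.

The Hessian at the origin is H = [[-4, -4, 4], [-4, -2, 2], [4, 2, 6]].
Applying the same elementary operations to the rows and columns of H produces a congruent diagonal matrix with entries -4, 2, 8.
That gives 2 positive, 1 negative pivots.
H is indefinite, so the origin is a saddle point.

saddle point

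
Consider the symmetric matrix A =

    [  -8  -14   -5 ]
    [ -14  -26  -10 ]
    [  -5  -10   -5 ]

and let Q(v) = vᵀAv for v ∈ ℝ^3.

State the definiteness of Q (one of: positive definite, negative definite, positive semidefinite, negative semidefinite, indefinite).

negative definite

Row-reducing A symmetrically gives the diagonal entries -8, -3/2, -5/6.
Counting signs: 3 negative.
Hence Q is negative definite.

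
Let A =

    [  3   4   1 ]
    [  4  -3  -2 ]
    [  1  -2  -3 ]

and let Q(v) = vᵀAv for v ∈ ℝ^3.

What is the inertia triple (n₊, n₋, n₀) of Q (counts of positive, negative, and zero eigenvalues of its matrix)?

Symmetric row and column elimination reduces A to a congruent diagonal form with pivots 3, -25/3, -2.
So there are 1 positive, 2 negative pivots.

(1, 2, 0)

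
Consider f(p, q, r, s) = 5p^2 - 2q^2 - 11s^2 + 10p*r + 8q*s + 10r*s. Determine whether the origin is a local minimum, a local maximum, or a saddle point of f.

The Hessian at the origin is H = [[10, 0, 10, 0], [0, -4, 0, 8], [10, 0, 0, 10], [0, 8, 10, -22]].
Congruent diagonalization of H (simultaneous row and column reduction) yields pivots 10, -4, -10, 4.
That gives 2 positive, 2 negative pivots.
H is indefinite, so the origin is a saddle point.

saddle point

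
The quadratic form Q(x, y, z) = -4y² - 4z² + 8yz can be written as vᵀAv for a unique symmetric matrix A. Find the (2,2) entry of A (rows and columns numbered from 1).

-4

The coefficient of y² in Q is -4, and that is exactly A[2,2].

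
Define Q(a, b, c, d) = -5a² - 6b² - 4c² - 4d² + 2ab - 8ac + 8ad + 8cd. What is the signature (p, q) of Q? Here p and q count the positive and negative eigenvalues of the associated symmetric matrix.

The symmetric matrix is A = [[-5, 1, -4, 4], [1, -6, 0, 0], [-4, 0, -4, 4], [4, 0, 4, -4]].
Symmetric row and column elimination reduces A to a congruent diagonal form with pivots -5, -29/5, -20/29, 0.
That gives 3 negative, 1 zero pivots.

(0, 3)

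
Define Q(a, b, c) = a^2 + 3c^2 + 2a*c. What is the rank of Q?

The symmetric matrix is A = [[1, 0, 1], [0, 0, 0], [1, 0, 3]].
Congruent diagonalization of A (simultaneous row and column reduction) yields pivots 1, 0, 2.
That gives 2 positive, 1 zero pivots.
The rank is the number of nonzero pivots: 2.

2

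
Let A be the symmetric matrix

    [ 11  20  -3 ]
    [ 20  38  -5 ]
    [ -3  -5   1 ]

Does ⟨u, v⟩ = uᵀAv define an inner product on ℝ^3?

Congruent diagonalization of A (simultaneous row and column reduction) yields pivots 11, 18/11, 1/18.
So there are 3 positive pivots.
Hence Q is positive definite.
⟨·,·⟩ is an inner product exactly when A is positive definite.

yes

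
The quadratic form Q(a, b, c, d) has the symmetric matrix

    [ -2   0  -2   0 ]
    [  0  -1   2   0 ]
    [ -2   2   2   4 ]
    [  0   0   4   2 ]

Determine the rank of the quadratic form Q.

Row-reducing A symmetrically gives the diagonal entries -2, -1, 8, 0.
That gives 1 positive, 2 negative, 1 zero pivots.
The rank is the number of nonzero pivots: 3.

3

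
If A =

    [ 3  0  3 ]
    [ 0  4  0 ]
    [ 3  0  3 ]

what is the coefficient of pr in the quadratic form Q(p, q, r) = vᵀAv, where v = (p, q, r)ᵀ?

6

The coefficient of pr is A[1,3] + A[3,1] = 2·3 = 6.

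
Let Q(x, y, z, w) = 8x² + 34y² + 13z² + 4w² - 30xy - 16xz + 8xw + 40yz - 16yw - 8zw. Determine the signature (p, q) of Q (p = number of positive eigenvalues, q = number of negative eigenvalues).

(4, 0)

The associated matrix is A = [[8, -15, -8, 4], [-15, 34, 20, -8], [-8, 20, 13, -4], [4, -8, -4, 4]].
Congruent diagonalization of A (simultaneous row and column reduction) yields pivots 8, 47/8, 35/47, 12/7.
So there are 4 positive pivots.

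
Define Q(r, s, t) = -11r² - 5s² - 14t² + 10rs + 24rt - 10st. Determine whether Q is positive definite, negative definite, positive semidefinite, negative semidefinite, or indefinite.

The symmetric matrix of Q is A = [[-11, 5, 12], [5, -5, -5], [12, -5, -14]].
Leading principal minors: Δ_1 = -11, Δ_2 = 30, Δ_3 = -25.
The signs alternate starting with Δ_1 < 0, so by Sylvester's criterion Q is negative definite.

negative definite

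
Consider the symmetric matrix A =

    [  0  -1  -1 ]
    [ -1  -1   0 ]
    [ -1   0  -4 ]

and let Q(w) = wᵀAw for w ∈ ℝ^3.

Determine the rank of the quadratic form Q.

Row reduction of A gives 3 nonzero rows, so rank A = 3.

3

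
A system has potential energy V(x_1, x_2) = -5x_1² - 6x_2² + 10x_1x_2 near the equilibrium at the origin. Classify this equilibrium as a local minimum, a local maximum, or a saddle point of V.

The Hessian at the origin is H = [[-10, 10], [10, -12]].
det H = -10·-12 − (10)² = 20 > 0 and H[1,1] = -10 < 0, so H is negative definite.
Therefore the origin is a local maximum.

local maximum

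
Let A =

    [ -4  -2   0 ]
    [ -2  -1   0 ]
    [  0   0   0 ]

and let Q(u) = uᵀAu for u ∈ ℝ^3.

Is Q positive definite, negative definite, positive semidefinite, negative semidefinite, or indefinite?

negative semidefinite

Row-reducing A symmetrically gives the diagonal entries -4, 0, 0.
So there are 1 negative, 2 zero pivots.
Hence Q is negative semidefinite.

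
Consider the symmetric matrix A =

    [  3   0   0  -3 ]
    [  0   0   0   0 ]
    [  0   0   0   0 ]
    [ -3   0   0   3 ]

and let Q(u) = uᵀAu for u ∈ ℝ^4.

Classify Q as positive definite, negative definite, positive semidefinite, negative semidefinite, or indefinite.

positive semidefinite

Row-reducing A symmetrically gives the diagonal entries 3, 0, 0, 0.
Counting signs: 1 positive, 3 zero.
Hence Q is positive semidefinite.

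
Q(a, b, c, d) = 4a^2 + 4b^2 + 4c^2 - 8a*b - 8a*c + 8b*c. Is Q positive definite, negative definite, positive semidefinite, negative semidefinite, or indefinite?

The associated matrix is A = [[4, -4, -4, 0], [-4, 4, 4, 0], [-4, 4, 4, 0], [0, 0, 0, 0]].
Symmetric row and column elimination reduces A to a congruent diagonal form with pivots 4, 0, 0, 0.
Counting signs: 1 positive, 3 zero.
Hence Q is positive semidefinite.

positive semidefinite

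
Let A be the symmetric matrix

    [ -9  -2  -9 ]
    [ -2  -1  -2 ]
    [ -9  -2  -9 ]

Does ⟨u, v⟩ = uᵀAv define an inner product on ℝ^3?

no

Congruent diagonalization of A (simultaneous row and column reduction) yields pivots -9, -5/9, 0.
Counting signs: 2 negative, 1 zero.
Hence Q is negative semidefinite.
⟨·,·⟩ is an inner product exactly when A is positive definite.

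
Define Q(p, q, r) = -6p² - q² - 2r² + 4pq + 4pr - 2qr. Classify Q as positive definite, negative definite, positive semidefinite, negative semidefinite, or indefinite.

The symmetric matrix of Q is A = [[-6, 2, 2], [2, -1, -1], [2, -1, -2]].
Leading principal minors: Δ_1 = -6, Δ_2 = 2, Δ_3 = -2.
The signs alternate starting with Δ_1 < 0, so by Sylvester's criterion Q is negative definite.

negative definite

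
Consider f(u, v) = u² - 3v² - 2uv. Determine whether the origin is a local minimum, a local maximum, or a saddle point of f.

saddle point

The Hessian at the origin is H = [[2, -2], [-2, -6]].
det H = 2·-6 − (-2)² = -16 < 0, so H is indefinite.
Therefore the origin is a saddle point.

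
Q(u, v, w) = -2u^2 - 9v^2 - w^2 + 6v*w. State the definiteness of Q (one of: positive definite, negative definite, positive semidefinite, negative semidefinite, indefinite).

negative semidefinite

The symmetric matrix is A = [[-2, 0, 0], [0, -9, 3], [0, 3, -1]].
Congruent diagonalization of A (simultaneous row and column reduction) yields pivots -2, -9, 0.
That gives 2 negative, 1 zero pivots.
Hence Q is negative semidefinite.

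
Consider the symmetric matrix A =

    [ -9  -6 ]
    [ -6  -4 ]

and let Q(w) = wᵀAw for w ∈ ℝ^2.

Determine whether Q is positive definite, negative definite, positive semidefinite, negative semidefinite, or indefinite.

Congruent diagonalization of A (simultaneous row and column reduction) yields pivots -9, 0.
So there are 1 negative, 1 zero pivots.
Hence Q is negative semidefinite.

negative semidefinite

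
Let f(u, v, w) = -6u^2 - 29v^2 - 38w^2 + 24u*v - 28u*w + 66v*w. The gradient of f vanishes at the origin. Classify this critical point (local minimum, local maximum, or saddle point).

The Hessian at the origin is H = [[-12, 24, -28], [24, -58, 66], [-28, 66, -76]].
An LDLᵀ factorisation of H has diagonal entries -12, -10, -2/3.
So there are 3 negative pivots.
H is negative definite, so the origin is a strict local maximum.

local maximum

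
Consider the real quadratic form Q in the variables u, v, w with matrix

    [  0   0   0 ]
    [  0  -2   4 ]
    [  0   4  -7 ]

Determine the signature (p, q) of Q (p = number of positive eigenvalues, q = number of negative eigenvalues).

(1, 1)

Congruent diagonalization of A (simultaneous row and column reduction) yields pivots 0, -2, 1.
So there are 1 positive, 1 negative, 1 zero pivots.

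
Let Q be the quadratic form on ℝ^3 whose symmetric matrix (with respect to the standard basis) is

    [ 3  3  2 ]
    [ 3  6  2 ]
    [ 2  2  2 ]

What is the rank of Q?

An LDLᵀ factorisation of A has diagonal entries 3, 3, 2/3.
That gives 3 positive pivots.
The rank is the number of nonzero pivots: 3.

3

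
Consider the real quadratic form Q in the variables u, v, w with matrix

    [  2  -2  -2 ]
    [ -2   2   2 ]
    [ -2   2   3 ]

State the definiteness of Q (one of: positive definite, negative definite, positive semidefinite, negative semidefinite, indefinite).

positive semidefinite

Applying the same elementary operations to the rows and columns of A produces a congruent diagonal matrix with entries 2, 0, 1.
That gives 2 positive, 1 zero pivots.
Hence Q is positive semidefinite.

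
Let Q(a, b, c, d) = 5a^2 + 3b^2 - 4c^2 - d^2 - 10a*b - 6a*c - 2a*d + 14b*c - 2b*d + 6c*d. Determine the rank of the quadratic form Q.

The symmetric matrix is A = [[5, -5, -3, -1], [-5, 3, 7, -1], [-3, 7, -4, 3], [-1, -1, 3, -1]].
An LDLᵀ factorisation of A has diagonal entries 5, -2, 11/5, -4/11.
That gives 2 positive, 2 negative pivots.
The rank is the number of nonzero pivots: 4.

4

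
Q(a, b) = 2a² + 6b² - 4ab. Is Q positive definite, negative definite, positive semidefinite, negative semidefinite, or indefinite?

positive definite

The symmetric matrix is A = [[2, -2], [-2, 6]].
Congruent diagonalization of A (simultaneous row and column reduction) yields pivots 2, 4.
So there are 2 positive pivots.
Hence Q is positive definite.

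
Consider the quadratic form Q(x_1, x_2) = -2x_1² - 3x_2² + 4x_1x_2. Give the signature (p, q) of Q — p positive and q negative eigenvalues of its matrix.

Write A = [[-2, 2], [2, -3]].
An LDLᵀ factorisation of A has diagonal entries -2, -1.
That gives 2 negative pivots.

(0, 2)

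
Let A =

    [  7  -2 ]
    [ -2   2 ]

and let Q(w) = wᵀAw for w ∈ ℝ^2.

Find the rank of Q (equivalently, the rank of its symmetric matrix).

2

Congruent diagonalization of A (simultaneous row and column reduction) yields pivots 7, 10/7.
So there are 2 positive pivots.
The rank is the number of nonzero pivots: 2.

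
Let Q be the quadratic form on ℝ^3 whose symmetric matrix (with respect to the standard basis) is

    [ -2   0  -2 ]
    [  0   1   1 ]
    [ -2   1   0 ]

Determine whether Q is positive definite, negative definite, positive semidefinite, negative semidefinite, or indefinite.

indefinite

Applying the same elementary operations to the rows and columns of A produces a congruent diagonal matrix with entries -2, 1, 1.
Counting signs: 2 positive, 1 negative.
Hence Q is indefinite.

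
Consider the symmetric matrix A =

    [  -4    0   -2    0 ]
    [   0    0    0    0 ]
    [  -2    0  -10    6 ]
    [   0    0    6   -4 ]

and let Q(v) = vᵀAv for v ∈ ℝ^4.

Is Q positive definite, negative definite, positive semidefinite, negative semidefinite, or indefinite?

negative semidefinite

Applying the same elementary operations to the rows and columns of A produces a congruent diagonal matrix with entries -4, 0, -9, 0.
That gives 2 negative, 2 zero pivots.
Hence Q is negative semidefinite.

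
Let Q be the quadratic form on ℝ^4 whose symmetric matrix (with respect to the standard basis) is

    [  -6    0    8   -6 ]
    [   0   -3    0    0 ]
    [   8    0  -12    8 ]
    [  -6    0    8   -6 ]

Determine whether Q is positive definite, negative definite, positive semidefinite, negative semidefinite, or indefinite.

Applying the same elementary operations to the rows and columns of A produces a congruent diagonal matrix with entries -6, -3, -4/3, 0.
That gives 3 negative, 1 zero pivots.
Hence Q is negative semidefinite.

negative semidefinite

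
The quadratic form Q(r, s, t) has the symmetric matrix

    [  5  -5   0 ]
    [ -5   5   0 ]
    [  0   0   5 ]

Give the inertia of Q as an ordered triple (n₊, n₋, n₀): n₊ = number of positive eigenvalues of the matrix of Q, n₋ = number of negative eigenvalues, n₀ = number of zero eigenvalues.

Symmetric row and column elimination reduces A to a congruent diagonal form with pivots 5, 0, 5.
Counting signs: 2 positive, 1 zero.

(2, 0, 1)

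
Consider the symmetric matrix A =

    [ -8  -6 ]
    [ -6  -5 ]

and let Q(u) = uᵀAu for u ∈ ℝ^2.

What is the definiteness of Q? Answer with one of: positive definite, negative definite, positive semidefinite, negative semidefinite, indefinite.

negative definite

Congruent diagonalization of A (simultaneous row and column reduction) yields pivots -8, -1/2.
So there are 2 negative pivots.
Hence Q is negative definite.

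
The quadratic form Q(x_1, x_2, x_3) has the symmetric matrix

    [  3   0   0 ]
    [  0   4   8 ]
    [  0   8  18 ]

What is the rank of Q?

3

Symmetric row and column elimination reduces A to a congruent diagonal form with pivots 3, 4, 2.
So there are 3 positive pivots.
The rank is the number of nonzero pivots: 3.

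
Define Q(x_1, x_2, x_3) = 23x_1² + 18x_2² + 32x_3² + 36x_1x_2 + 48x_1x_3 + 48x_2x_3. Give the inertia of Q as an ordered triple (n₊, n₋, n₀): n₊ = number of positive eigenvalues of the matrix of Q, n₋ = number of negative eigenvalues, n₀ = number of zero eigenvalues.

The symmetric matrix is A = [[23, 18, 24], [18, 18, 24], [24, 24, 32]].
Row-reducing A symmetrically gives the diagonal entries 23, 90/23, 0.
That gives 2 positive, 1 zero pivots.

(2, 0, 1)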